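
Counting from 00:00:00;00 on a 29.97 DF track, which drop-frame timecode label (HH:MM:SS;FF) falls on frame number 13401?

Each 10-minute DF block holds 10 × 60 × 30 − 9 × 2 = 17982 frames. 13401 ÷ 17982 → 0 full blocks, remainder 13401.
Within the partial block the first minute is 1800 frames and each further minute 1798, so 7 further minute boundaries passed. Total skipped labels = 18 × 0 + 2 × 7 = 14.
Non-drop label index = 13401 + 14 = 13415; at 30 labels/s that is 00:07:27:05, i.e. DF 00:07:27;05.

00:07:27;05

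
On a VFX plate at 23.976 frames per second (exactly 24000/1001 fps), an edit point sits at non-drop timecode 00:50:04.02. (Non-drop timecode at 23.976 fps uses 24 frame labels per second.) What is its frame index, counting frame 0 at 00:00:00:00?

Total seconds to the label: (0 × 3600 + 50 × 60 + 4) = 3004.
Frame index = 3004 × 24 + 2 = 72098.

72098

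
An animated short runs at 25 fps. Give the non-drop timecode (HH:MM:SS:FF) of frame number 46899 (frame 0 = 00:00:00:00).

00:31:15:24

46899 ÷ 25 = 1875 full seconds, remainder 24 frames.
1875 s = 0 h 31 min 15 s.
Timecode: 00:31:15:24.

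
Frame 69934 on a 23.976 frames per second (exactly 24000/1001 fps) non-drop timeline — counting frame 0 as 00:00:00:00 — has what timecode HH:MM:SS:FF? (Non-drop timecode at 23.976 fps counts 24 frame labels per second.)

69934 ÷ 24 = 2913 full seconds, remainder 22 frames.
2913 s = 0 h 48 min 33 s.
Timecode: 00:48:33:22.

00:48:33:22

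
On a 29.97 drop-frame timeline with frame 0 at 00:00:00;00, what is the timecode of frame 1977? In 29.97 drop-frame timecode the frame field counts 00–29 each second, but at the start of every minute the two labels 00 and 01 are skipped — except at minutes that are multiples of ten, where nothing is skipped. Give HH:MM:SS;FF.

00:01:05;29

Each 10-minute DF block holds 10 × 60 × 30 − 9 × 2 = 17982 frames. 1977 ÷ 17982 → 0 full blocks, remainder 1977.
Within the partial block the first minute is 1800 frames and each further minute 1798, so 1 further minute boundary passed. Total skipped labels = 18 × 0 + 2 × 1 = 2.
Non-drop label index = 1977 + 2 = 1979; at 30 labels/s that is 00:01:05:29, i.e. DF 00:01:05;29.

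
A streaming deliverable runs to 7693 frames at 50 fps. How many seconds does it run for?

Running time = 7693 / (50) = 153.86 s.

153.86 seconds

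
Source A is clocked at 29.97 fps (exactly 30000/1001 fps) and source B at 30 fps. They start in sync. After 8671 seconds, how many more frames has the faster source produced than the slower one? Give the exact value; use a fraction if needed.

A emits 30000/1001 × 8671 = 20010000/77 frames; B emits 30 × 8671 = 260130.
Difference = 20010/77 frames (≈ 259.8701); B is ahead of A.

20010/77 frames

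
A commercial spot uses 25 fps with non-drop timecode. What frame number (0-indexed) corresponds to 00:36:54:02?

Total seconds to the label: (0 × 3600 + 36 × 60 + 54) = 2214.
Frame index = 2214 × 25 + 2 = 55352.

55352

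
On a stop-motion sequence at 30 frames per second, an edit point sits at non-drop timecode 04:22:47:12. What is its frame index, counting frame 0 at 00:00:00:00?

473022

Total seconds to the label: (4 × 3600 + 22 × 60 + 47) = 15767.
Frame index = 15767 × 30 + 12 = 473022.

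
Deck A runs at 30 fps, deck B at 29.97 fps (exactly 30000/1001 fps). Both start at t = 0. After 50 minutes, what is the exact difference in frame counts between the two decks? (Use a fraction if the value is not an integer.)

90000/1001 frames

50 min = 3000 s.
A emits 30 × 3000 = 90000 frames; B emits 30000/1001 × 3000 = 90000000/1001.
Difference = 90000/1001 frames (≈ 89.9101); B is behind A.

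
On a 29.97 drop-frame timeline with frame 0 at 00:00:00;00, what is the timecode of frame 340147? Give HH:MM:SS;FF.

Ten DF minutes hold 17982 frames, so frame 340147 lies in block 18 (frames 323676–341657) with 16471 frames into that block.
The block's first minute is 1800 frames and the rest 1798 each; 16471 frames reaches minute 9, so 18 × 18 + 9 × 2 = 342 labels have been skipped so far.
Adding those back, label number 340147 + 342 = 340489 at 30 labels/s is 11349 s + 19 f = 3 h 9 min 9 s frame 19, i.e. 03:09:09;19.

03:09:09;19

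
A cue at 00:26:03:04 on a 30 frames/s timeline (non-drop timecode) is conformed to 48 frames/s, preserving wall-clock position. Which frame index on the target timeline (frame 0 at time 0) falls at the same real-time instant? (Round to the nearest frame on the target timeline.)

frame 75030

Source frame index: (0×3600 + 26×60 + 3) × 30 + 4 = 46894.
Real time: 46894 / (30) = 23447/15 s.
Target frame: (23447/15) × (48) = 375152/5 ≈ 75030.400 → 75030.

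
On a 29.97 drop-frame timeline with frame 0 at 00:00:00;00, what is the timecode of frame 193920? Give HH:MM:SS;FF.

01:47:50;14

Ten DF minutes hold 17982 frames, so frame 193920 lies in block 10 (frames 179820–197801) with 14100 frames into that block.
The block's first minute is 1800 frames and the rest 1798 each; 14100 frames reaches minute 7, so 10 × 18 + 7 × 2 = 194 labels have been skipped so far.
Adding those back, label number 193920 + 194 = 194114 at 30 labels/s is 6470 s + 14 f = 1 h 47 min 50 s frame 14, i.e. 01:47:50;14.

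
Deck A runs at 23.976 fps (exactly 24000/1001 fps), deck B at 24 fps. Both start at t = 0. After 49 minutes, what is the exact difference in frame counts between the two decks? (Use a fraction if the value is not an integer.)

10080/143 frames

49 min = 2940 s.
A emits 24000/1001 × 2940 = 10080000/143 frames; B emits 24 × 2940 = 70560.
Difference = 10080/143 frames (≈ 70.4895); B is ahead of A.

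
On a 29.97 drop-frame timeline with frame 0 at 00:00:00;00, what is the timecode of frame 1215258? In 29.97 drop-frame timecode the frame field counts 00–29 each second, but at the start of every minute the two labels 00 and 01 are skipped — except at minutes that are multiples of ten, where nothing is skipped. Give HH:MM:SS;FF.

Ten DF minutes hold 17982 frames, so frame 1215258 lies in block 67 (frames 1204794–1222775) with 10464 frames into that block.
The block's first minute is 1800 frames and the rest 1798 each; 10464 frames reaches minute 5, so 67 × 18 + 5 × 2 = 1216 labels have been skipped so far.
Adding those back, label number 1215258 + 1216 = 1216474 at 30 labels/s is 40549 s + 4 f = 11 h 15 min 49 s frame 4, i.e. 11:15:49;04.

11:15:49;04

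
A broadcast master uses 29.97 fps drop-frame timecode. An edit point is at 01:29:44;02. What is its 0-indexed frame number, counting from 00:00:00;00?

161360

Complete 10-minute blocks: 8, each 17982 frames → 143856.
Remaining 9 whole minutes in the current block: 1800 + 8 × 1798 = 16184 frames.
Within the current minute: 44 × 30 + 2 − 2 = 1320 (labels ;00/;01 skipped at this minute). Total = 143856 + 16184 + 1320 = 161360.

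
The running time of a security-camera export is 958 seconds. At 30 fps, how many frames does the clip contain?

28740 frames

Frames = 958 × 30 = 28740.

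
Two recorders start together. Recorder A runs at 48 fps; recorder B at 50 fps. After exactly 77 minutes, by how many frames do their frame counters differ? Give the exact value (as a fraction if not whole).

9240 frames

77 min = 4620 s.
A emits 48 × 4620 = 221760 frames; B emits 50 × 4620 = 231000.
Difference = 9240 frames; B is ahead of A.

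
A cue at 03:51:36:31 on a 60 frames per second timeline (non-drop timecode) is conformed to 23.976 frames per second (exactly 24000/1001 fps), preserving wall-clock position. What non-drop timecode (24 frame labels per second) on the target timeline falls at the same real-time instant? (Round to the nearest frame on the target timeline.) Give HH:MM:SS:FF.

Source frame index: (3×3600 + 51×60 + 36) × 60 + 31 = 833791.
Real time: 833791 / (60) = 833791/60 s.
Target frame: (833791/60) × (24000/1001) = 47645200/143 ≈ 333183.217 → 333183.
At 24 labels/s: frame 333183 → 03:51:22:15.

03:51:22:15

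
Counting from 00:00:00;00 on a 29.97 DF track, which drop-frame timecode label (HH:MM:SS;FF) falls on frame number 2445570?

Ten DF minutes hold 17982 frames, so frame 2445570 lies in block 136 (frames 2445552–2463533) with 18 frames into that block.
The block's first minute is 1800 frames and the rest 1798 each; 18 frames reaches minute 0, so 136 × 18 + 0 × 2 = 2448 labels have been skipped so far.
Adding those back, label number 2445570 + 2448 = 2448018 at 30 labels/s is 81600 s + 18 f = 22 h 40 min 0 s frame 18, i.e. 22:40:00;18.

22:40:00;18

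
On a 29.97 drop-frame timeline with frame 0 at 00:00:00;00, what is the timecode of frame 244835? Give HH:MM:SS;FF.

02:16:09;11

Ten DF minutes hold 17982 frames, so frame 244835 lies in block 13 (frames 233766–251747) with 11069 frames into that block.
The block's first minute is 1800 frames and the rest 1798 each; 11069 frames reaches minute 6, so 13 × 18 + 6 × 2 = 246 labels have been skipped so far.
Adding those back, label number 244835 + 246 = 245081 at 30 labels/s is 8169 s + 11 f = 2 h 16 min 9 s frame 11, i.e. 02:16:09;11.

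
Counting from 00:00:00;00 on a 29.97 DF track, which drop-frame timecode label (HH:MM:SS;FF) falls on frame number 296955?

02:45:08;13

Each 10-minute DF block holds 10 × 60 × 30 − 9 × 2 = 17982 frames. 296955 ÷ 17982 → 16 full blocks, remainder 9243.
Within the partial block the first minute is 1800 frames and each further minute 1798, so 5 further minute boundaries passed. Total skipped labels = 18 × 16 + 2 × 5 = 298.
Non-drop label index = 296955 + 298 = 297253; at 30 labels/s that is 02:45:08:13, i.e. DF 02:45:08;13.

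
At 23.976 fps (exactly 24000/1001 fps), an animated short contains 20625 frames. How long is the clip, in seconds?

Running time = 20625 / (24000/1001) = 860.234375 s.

860.234375 seconds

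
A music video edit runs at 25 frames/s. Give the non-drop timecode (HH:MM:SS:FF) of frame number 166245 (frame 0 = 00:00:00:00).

166245 ÷ 25 = 6649 full seconds, remainder 20 frames.
6649 s = 1 h 50 min 49 s.
Timecode: 01:50:49:20.

01:50:49:20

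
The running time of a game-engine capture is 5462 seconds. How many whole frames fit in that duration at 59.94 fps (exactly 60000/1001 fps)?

327392 frames

Frames = 5462 × 60000/1001 = 327720000/1001 ≈ 327392.6074.
Complete frames: 327392.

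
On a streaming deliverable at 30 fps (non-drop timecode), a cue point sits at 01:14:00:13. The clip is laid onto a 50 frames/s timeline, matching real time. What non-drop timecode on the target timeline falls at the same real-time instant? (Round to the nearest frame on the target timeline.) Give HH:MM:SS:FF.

Source frame index: (1×3600 + 14×60 + 0) × 30 + 13 = 133213.
Real time: 133213 / (30) = 133213/30 s.
Target frame: (133213/30) × (50) = 666065/3 ≈ 222021.667 → 222022.
At 50 labels/s: frame 222022 → 01:14:00:22.

01:14:00:22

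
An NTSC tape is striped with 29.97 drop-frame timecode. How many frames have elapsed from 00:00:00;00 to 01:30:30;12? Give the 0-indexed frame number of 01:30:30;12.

162750

Complete 10-minute blocks: 9, each 17982 frames → 161838.
Remaining 0 whole minutes in the current block: 0 frames.
Within the current minute: 30 × 30 + 12 = 912. Total = 161838 + 0 + 912 = 162750.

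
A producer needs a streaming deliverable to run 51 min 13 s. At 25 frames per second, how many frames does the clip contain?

51 min 13 s = 3073 s.
Frames = 3073 × 25 = 76825.

76825 frames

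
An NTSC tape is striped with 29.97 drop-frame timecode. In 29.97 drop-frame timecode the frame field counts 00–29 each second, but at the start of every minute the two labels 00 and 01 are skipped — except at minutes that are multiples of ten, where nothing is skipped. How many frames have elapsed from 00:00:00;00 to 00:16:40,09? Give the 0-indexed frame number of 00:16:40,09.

29979

As if non-drop at 30 labels/s: (0 × 3600 + 16 × 60 + 40) × 30 + 9 = 30009.
Minute boundaries passed: 16; those not divisible by 10: 16 − 1 = 15; dropped labels = 2 × 15 = 30.
Actual frame index = 30009 − 30 = 29979.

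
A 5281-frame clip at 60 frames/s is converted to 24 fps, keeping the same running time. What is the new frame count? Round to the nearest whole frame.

2112 frames

Frames at target rate = 5281 × (24) / (60) = 10562/5 ≈ 2112.400.
Nearest whole frame: 2112.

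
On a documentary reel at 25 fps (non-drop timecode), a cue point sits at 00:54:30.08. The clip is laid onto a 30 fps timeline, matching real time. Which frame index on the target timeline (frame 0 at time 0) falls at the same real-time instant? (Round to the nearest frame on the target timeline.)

frame 98110

Source frame index: (0×3600 + 54×60 + 30) × 25 + 8 = 81758.
Real time: 81758 / (25) = 81758/25 s.
Target frame: (81758/25) × (30) = 490548/5 ≈ 98109.600 → 98110.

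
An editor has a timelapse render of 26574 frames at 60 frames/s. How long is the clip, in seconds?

Running time = 26574 / (60) = 442.9 s.

442.9 seconds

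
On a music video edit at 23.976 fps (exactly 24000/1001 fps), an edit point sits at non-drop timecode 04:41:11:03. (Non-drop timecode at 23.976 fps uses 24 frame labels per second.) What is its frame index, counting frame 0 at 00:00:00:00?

404907

Total seconds to the label: (4 × 3600 + 41 × 60 + 11) = 16871.
Frame index = 16871 × 24 + 3 = 404907.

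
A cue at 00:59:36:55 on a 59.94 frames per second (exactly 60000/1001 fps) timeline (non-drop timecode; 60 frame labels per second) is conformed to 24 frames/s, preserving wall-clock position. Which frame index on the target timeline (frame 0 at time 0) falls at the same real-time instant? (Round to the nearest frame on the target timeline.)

frame 85932

Source frame index: (0×3600 + 59×60 + 36) × 60 + 55 = 214615.
Real time: 214615 / (60000/1001) = 42965923/12000 s.
Target frame: (42965923/12000) × (24) = 42965923/500 ≈ 85931.846 → 85932.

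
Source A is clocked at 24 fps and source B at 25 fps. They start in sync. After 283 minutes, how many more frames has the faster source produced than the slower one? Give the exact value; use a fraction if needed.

16980 frames

283 min = 16980 s.
A emits 24 × 16980 = 407520 frames; B emits 25 × 16980 = 424500.
Difference = 16980 frames; B is ahead of A.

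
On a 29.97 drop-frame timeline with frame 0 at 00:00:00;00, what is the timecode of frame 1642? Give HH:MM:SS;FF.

Each 10-minute DF block holds 10 × 60 × 30 − 9 × 2 = 17982 frames. 1642 ÷ 17982 → 0 full blocks, remainder 1642.
Within the partial block the first minute is 1800 frames and each further minute 1798, so 0 further minute boundaries passed. Total skipped labels = 18 × 0 + 2 × 0 = 0.
Non-drop label index = 1642 + 0 = 1642; at 30 labels/s that is 00:00:54:22, i.e. DF 00:00:54;22.

00:00:54;22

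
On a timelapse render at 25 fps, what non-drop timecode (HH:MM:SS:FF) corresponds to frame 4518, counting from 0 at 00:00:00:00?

00:03:00:18

4518 ÷ 25 = 180 full seconds, remainder 18 frames.
180 s = 0 h 3 min 0 s.
Timecode: 00:03:00:18.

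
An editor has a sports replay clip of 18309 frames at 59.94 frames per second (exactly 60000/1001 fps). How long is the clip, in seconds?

Running time = 18309 / (60000/1001) = 305.45515 s.

305.45515 seconds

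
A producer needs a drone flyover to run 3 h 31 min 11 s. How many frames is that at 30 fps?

3 h 31 min 11 s = 12671 s.
Frames = 12671 × 30 = 380130.

380130 frames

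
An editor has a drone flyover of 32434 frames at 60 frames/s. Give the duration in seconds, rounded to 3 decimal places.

Running time = 32434 × 1/60 = 16217/30 s ≈ 540.567 s.

540.567 seconds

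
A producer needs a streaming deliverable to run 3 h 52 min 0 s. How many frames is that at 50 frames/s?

696000 frames

3 h 52 min 0 s = 13920 s.
Frames = 13920 × 50 = 696000.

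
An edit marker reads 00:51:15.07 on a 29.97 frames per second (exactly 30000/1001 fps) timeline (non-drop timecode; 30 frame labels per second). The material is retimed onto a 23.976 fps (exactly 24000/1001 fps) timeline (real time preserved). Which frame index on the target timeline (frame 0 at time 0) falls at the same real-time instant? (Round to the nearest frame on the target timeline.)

Source frame index: (0×3600 + 51×60 + 15) × 30 + 7 = 92257.
Real time: 92257 / (30000/1001) = 92349257/30000 s.
Target frame: (92349257/30000) × (24000/1001) = 369028/5 ≈ 73805.600 → 73806.

frame 73806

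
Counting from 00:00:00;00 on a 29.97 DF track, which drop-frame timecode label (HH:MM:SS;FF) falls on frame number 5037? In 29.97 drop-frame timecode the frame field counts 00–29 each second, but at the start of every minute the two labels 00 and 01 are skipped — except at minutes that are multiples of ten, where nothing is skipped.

00:02:48;01

Ten DF minutes hold 17982 frames, so frame 5037 lies in block 0 (frames 0–17981) with 5037 frames into that block.
The block's first minute is 1800 frames and the rest 1798 each; 5037 frames reaches minute 2, so 0 × 18 + 2 × 2 = 4 labels have been skipped so far.
Adding those back, label number 5037 + 4 = 5041 at 30 labels/s is 168 s + 1 f = 0 h 2 min 48 s frame 1, i.e. 00:02:48;01.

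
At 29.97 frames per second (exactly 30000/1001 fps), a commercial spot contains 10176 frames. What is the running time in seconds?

Running time = 10176 / (30000/1001) = 339.5392 s.

339.5392 seconds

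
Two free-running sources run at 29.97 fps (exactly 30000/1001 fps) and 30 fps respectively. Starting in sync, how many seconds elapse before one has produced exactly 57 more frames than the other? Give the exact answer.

1901.9 seconds

The gap grows by |30 − 30000/1001| = 30/1001 frames per second.
Time for a 57-frame gap: 57 ÷ (30/1001) = 1901.9 s.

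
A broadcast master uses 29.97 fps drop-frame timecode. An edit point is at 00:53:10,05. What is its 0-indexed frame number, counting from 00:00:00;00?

95609

Complete 10-minute blocks: 5, each 17982 frames → 89910.
Remaining 3 whole minutes in the current block: 1800 + 2 × 1798 = 5396 frames.
Within the current minute: 10 × 30 + 5 − 2 = 303 (labels ;00/;01 skipped at this minute). Total = 89910 + 5396 + 303 = 95609.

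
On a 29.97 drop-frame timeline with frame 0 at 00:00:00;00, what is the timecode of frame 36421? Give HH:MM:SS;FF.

00:20:15;07

Ten DF minutes hold 17982 frames, so frame 36421 lies in block 2 (frames 35964–53945) with 457 frames into that block.
The block's first minute is 1800 frames and the rest 1798 each; 457 frames reaches minute 0, so 2 × 18 + 0 × 2 = 36 labels have been skipped so far.
Adding those back, label number 36421 + 36 = 36457 at 30 labels/s is 1215 s + 7 f = 0 h 20 min 15 s frame 7, i.e. 00:20:15;07.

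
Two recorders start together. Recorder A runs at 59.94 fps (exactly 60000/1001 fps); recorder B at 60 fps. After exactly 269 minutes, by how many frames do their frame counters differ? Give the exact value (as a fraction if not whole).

968400/1001 frames

269 min = 16140 s.
A emits 60000/1001 × 16140 = 968400000/1001 frames; B emits 60 × 16140 = 968400.
Difference = 968400/1001 frames (≈ 967.4326); B is ahead of A.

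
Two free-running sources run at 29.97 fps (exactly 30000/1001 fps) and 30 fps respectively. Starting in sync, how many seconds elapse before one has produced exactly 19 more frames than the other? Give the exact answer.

The gap grows by |30 − 30000/1001| = 30/1001 frames per second.
Time for a 19-frame gap: 19 ÷ (30/1001) = 19019/30 s.

19019/30 seconds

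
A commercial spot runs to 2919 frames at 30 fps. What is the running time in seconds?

Running time = 2919 / (30) = 97.3 s.

97.3 seconds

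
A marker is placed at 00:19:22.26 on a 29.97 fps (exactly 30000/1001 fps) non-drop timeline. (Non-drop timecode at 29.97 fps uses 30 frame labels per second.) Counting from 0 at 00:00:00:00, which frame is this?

Total seconds to the label: (0 × 3600 + 19 × 60 + 22) = 1162.
Frame index = 1162 × 30 + 26 = 34886.

34886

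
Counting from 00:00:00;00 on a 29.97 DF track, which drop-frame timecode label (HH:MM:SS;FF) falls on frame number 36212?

Ten DF minutes hold 17982 frames, so frame 36212 lies in block 2 (frames 35964–53945) with 248 frames into that block.
The block's first minute is 1800 frames and the rest 1798 each; 248 frames reaches minute 0, so 2 × 18 + 0 × 2 = 36 labels have been skipped so far.
Adding those back, label number 36212 + 36 = 36248 at 30 labels/s is 1208 s + 8 f = 0 h 20 min 8 s frame 8, i.e. 00:20:08;08.

00:20:08;08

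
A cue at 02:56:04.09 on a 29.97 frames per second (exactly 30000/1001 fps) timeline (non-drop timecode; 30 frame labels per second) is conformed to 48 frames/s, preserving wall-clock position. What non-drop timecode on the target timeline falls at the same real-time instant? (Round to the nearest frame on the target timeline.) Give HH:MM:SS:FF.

02:56:14:41

Source frame index: (2×3600 + 56×60 + 4) × 30 + 9 = 316929.
Real time: 316929 / (30000/1001) = 105748643/10000 s.
Target frame: (105748643/10000) × (48) = 317245929/625 ≈ 507593.486 → 507593.
At 48 labels/s: frame 507593 → 02:56:14:41.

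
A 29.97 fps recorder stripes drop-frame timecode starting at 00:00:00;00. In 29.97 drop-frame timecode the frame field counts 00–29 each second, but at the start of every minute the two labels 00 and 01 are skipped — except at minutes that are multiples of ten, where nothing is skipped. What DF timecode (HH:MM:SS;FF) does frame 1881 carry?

00:01:02;23

Each 10-minute DF block holds 10 × 60 × 30 − 9 × 2 = 17982 frames. 1881 ÷ 17982 → 0 full blocks, remainder 1881.
Within the partial block the first minute is 1800 frames and each further minute 1798, so 1 further minute boundary passed. Total skipped labels = 18 × 0 + 2 × 1 = 2.
Non-drop label index = 1881 + 2 = 1883; at 30 labels/s that is 00:01:02:23, i.e. DF 00:01:02;23.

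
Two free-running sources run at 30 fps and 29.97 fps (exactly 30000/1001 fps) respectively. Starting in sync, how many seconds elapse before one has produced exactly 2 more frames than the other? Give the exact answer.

1001/15 seconds

The gap grows by |30000/1001 − 30| = 30/1001 frames per second.
Time for a 2-frame gap: 2 ÷ (30/1001) = 1001/15 s.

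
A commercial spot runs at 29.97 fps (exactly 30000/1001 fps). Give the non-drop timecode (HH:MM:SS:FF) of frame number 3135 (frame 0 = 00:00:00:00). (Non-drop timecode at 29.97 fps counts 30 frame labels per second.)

3135 ÷ 30 = 104 full seconds, remainder 15 frames.
104 s = 0 h 1 min 44 s.
Timecode: 00:01:44:15.

00:01:44:15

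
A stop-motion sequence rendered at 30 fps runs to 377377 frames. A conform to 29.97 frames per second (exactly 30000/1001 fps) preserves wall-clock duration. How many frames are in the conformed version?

Target frames = source frames × (target rate / source rate) = 377377 × (30000/1001)/(30) = 377377 × 1000/1001 = 377000.

377000 frames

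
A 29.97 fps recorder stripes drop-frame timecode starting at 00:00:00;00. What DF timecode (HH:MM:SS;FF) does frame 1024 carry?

Each 10-minute DF block holds 10 × 60 × 30 − 9 × 2 = 17982 frames. 1024 ÷ 17982 → 0 full blocks, remainder 1024.
Within the partial block the first minute is 1800 frames and each further minute 1798, so 0 further minute boundaries passed. Total skipped labels = 18 × 0 + 2 × 0 = 0.
Non-drop label index = 1024 + 0 = 1024; at 30 labels/s that is 00:00:34:04, i.e. DF 00:00:34;04.

00:00:34;04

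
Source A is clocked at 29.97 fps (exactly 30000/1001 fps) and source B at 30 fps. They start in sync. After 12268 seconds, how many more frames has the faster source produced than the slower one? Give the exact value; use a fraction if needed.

A emits 30000/1001 × 12268 = 368040000/1001 frames; B emits 30 × 12268 = 368040.
Difference = 368040/1001 frames (≈ 367.6723); B is ahead of A.

368040/1001 frames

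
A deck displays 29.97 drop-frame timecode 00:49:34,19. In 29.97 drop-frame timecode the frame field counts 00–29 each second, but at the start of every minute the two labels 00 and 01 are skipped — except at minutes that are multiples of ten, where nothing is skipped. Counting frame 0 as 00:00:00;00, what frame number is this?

As if non-drop at 30 labels/s: (0 × 3600 + 49 × 60 + 34) × 30 + 19 = 89239.
Minute boundaries passed: 49; those not divisible by 10: 49 − 4 = 45; dropped labels = 2 × 45 = 90.
Actual frame index = 89239 − 90 = 89149.

89149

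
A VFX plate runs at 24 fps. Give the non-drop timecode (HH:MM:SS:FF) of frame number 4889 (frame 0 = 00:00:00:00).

4889 ÷ 24 = 203 full seconds, remainder 17 frames.
203 s = 0 h 3 min 23 s.
Timecode: 00:03:23:17.

00:03:23:17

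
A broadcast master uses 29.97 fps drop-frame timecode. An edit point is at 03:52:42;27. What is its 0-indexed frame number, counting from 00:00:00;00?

Complete 10-minute blocks: 23, each 17982 frames → 413586.
Remaining 2 whole minutes in the current block: 1800 + 1 × 1798 = 3598 frames.
Within the current minute: 42 × 30 + 27 − 2 = 1285 (labels ;00/;01 skipped at this minute). Total = 413586 + 3598 + 1285 = 418469.

418469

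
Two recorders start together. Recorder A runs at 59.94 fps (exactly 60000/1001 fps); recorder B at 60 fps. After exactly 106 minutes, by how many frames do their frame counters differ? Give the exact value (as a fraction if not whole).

381600/1001 frames

106 min = 6360 s.
A emits 60000/1001 × 6360 = 381600000/1001 frames; B emits 60 × 6360 = 381600.
Difference = 381600/1001 frames (≈ 381.2188); B is ahead of A.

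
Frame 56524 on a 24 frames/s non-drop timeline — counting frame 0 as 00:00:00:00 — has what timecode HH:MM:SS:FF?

00:39:15:04

56524 ÷ 24 = 2355 full seconds, remainder 4 frames.
2355 s = 0 h 39 min 15 s.
Timecode: 00:39:15:04.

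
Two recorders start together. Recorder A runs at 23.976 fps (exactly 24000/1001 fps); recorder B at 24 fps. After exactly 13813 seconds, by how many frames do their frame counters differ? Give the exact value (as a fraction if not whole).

331512/1001 frames

A emits 24000/1001 × 13813 = 331512000/1001 frames; B emits 24 × 13813 = 331512.
Difference = 331512/1001 frames (≈ 331.1808); B is ahead of A.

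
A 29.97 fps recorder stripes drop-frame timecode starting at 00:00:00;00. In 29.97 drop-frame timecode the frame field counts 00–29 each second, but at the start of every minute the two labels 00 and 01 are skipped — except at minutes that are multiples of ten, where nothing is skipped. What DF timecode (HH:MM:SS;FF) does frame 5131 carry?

00:02:51;05

Ten DF minutes hold 17982 frames, so frame 5131 lies in block 0 (frames 0–17981) with 5131 frames into that block.
The block's first minute is 1800 frames and the rest 1798 each; 5131 frames reaches minute 2, so 0 × 18 + 2 × 2 = 4 labels have been skipped so far.
Adding those back, label number 5131 + 4 = 5135 at 30 labels/s is 171 s + 5 f = 0 h 2 min 51 s frame 5, i.e. 00:02:51;05.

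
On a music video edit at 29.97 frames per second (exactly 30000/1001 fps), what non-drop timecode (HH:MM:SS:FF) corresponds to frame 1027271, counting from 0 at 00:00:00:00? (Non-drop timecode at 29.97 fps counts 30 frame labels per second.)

1027271 ÷ 30 = 34242 full seconds, remainder 11 frames.
34242 s = 9 h 30 min 42 s.
Timecode: 09:30:42:11.

09:30:42:11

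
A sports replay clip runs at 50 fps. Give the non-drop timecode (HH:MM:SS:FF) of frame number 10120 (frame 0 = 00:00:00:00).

10120 ÷ 50 = 202 full seconds, remainder 20 frames.
202 s = 0 h 3 min 22 s.
Timecode: 00:03:22:20.

00:03:22:20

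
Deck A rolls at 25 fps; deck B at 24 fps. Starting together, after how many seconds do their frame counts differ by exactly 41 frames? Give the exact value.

The gap grows by |24 − 25| = 1 frame per second.
Time for a 41-frame gap: 41 ÷ (1) = 41 s.

41 seconds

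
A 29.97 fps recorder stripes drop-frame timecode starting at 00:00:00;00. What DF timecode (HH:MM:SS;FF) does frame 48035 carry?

00:26:42;23

Ten DF minutes hold 17982 frames, so frame 48035 lies in block 2 (frames 35964–53945) with 12071 frames into that block.
The block's first minute is 1800 frames and the rest 1798 each; 12071 frames reaches minute 6, so 2 × 18 + 6 × 2 = 48 labels have been skipped so far.
Adding those back, label number 48035 + 48 = 48083 at 30 labels/s is 1602 s + 23 f = 0 h 26 min 42 s frame 23, i.e. 00:26:42;23.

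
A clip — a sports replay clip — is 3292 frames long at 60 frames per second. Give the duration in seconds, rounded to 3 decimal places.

54.867 seconds

Running time = 3292 × 1/60 = 823/15 s ≈ 54.867 s.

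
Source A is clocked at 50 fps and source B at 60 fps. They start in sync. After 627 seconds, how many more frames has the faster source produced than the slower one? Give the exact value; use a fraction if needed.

A emits 50 × 627 = 31350 frames; B emits 60 × 627 = 37620.
Difference = 6270 frames; B is ahead of A.

6270 frames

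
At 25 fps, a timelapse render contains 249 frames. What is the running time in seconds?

9.96 seconds

Running time = 249 / (25) = 9.96 s.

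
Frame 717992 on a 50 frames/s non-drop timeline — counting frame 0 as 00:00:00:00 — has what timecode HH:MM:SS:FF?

03:59:19:42

717992 ÷ 50 = 14359 full seconds, remainder 42 frames.
14359 s = 3 h 59 min 19 s.
Timecode: 03:59:19:42.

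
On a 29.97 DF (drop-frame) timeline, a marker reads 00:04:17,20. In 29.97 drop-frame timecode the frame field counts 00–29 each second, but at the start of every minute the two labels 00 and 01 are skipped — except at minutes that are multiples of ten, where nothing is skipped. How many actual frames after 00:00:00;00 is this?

7722

As if non-drop at 30 labels/s: (0 × 3600 + 4 × 60 + 17) × 30 + 20 = 7730.
Minute boundaries passed: 4; those not divisible by 10: 4 − 0 = 4; dropped labels = 2 × 4 = 8.
Actual frame index = 7730 − 8 = 7722.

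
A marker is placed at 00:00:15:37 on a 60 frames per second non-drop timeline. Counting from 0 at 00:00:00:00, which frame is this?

Total seconds to the label: (0 × 3600 + 0 × 60 + 15) = 15.
Frame index = 15 × 60 + 37 = 937.

937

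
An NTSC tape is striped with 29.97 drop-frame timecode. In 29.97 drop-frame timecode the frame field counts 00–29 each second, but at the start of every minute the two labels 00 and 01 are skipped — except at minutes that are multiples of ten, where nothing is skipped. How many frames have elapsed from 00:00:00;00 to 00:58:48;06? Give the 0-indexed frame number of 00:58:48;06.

105740

Complete 10-minute blocks: 5, each 17982 frames → 89910.
Remaining 8 whole minutes in the current block: 1800 + 7 × 1798 = 14386 frames.
Within the current minute: 48 × 30 + 6 − 2 = 1444 (labels ;00/;01 skipped at this minute). Total = 89910 + 14386 + 1444 = 105740.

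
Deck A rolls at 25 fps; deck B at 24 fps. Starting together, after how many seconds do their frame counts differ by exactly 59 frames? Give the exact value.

59 seconds

The gap grows by |24 − 25| = 1 frame per second.
Time for a 59-frame gap: 59 ÷ (1) = 59 s.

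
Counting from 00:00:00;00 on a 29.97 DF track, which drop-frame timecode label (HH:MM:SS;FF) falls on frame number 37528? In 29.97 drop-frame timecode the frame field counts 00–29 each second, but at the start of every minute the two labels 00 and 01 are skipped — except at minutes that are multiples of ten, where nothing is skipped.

00:20:52;04

Ten DF minutes hold 17982 frames, so frame 37528 lies in block 2 (frames 35964–53945) with 1564 frames into that block.
The block's first minute is 1800 frames and the rest 1798 each; 1564 frames reaches minute 0, so 2 × 18 + 0 × 2 = 36 labels have been skipped so far.
Adding those back, label number 37528 + 36 = 37564 at 30 labels/s is 1252 s + 4 f = 0 h 20 min 52 s frame 4, i.e. 00:20:52;04.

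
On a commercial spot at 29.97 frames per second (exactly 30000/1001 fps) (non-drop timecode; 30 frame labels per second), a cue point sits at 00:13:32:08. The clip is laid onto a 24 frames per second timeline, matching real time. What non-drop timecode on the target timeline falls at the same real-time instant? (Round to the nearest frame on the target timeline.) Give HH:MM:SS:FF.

00:13:33:02

Source frame index: (0×3600 + 13×60 + 32) × 30 + 8 = 24368.
Real time: 24368 / (30000/1001) = 1524523/1875 s.
Target frame: (1524523/1875) × (24) = 12196184/625 ≈ 19513.894 → 19514.
At 24 labels/s: frame 19514 → 00:13:33:02.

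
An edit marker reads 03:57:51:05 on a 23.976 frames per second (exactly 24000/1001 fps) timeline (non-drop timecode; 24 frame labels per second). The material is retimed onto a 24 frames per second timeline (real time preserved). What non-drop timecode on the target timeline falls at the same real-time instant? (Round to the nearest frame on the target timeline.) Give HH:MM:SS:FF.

Source frame index: (3×3600 + 57×60 + 51) × 24 + 5 = 342509.
Real time: 342509 / (24000/1001) = 342851509/24000 s.
Target frame: (342851509/24000) × (24) = 342851509/1000 ≈ 342851.509 → 342852.
At 24 labels/s: frame 342852 → 03:58:05:12.

03:58:05:12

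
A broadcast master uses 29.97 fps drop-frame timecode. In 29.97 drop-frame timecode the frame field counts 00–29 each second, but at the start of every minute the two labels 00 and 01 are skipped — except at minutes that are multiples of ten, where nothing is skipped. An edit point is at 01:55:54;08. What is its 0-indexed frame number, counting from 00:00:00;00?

As if non-drop at 30 labels/s: (1 × 3600 + 55 × 60 + 54) × 30 + 8 = 208628.
Minute boundaries passed: 115; those not divisible by 10: 115 − 11 = 104; dropped labels = 2 × 104 = 208.
Actual frame index = 208628 − 208 = 208420.

208420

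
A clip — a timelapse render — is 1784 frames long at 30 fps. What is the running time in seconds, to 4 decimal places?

59.4667 seconds

Running time = 1784 × 1/30 = 892/15 s ≈ 59.4667 s.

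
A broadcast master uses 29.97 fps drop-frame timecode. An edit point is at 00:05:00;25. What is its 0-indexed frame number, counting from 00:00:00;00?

9015

As if non-drop at 30 labels/s: (0 × 3600 + 5 × 60 + 0) × 30 + 25 = 9025.
Minute boundaries passed: 5; those not divisible by 10: 5 − 0 = 5; dropped labels = 2 × 5 = 10.
Actual frame index = 9025 − 10 = 9015.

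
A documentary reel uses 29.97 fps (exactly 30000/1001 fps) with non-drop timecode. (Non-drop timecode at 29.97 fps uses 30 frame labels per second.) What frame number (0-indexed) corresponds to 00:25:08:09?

frame 45249

Total seconds to the label: (0 × 3600 + 25 × 60 + 8) = 1508.
Frame index = 1508 × 30 + 9 = 45249.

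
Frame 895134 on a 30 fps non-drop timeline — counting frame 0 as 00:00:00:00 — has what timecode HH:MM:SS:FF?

08:17:17:24

895134 ÷ 30 = 29837 full seconds, remainder 24 frames.
29837 s = 8 h 17 min 17 s.
Timecode: 08:17:17:24.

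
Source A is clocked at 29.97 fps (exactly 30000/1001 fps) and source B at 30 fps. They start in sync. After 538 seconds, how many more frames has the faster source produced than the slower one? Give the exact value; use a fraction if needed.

16140/1001 frames

A emits 30000/1001 × 538 = 16140000/1001 frames; B emits 30 × 538 = 16140.
Difference = 16140/1001 frames (≈ 16.1239); B is ahead of A.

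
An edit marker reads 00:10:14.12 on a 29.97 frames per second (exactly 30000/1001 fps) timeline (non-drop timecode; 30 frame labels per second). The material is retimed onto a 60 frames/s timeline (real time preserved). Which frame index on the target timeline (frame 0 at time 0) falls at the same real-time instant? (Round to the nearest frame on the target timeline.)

Source frame index: (0×3600 + 10×60 + 14) × 30 + 12 = 18432.
Real time: 18432 / (30000/1001) = 384384/625 s.
Target frame: (384384/625) × (60) = 4612608/125 ≈ 36900.864 → 36901.

frame 36901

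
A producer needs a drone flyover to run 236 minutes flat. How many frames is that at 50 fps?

708000 frames

236 min = 14160 s.
Frames = 14160 × 50 = 708000.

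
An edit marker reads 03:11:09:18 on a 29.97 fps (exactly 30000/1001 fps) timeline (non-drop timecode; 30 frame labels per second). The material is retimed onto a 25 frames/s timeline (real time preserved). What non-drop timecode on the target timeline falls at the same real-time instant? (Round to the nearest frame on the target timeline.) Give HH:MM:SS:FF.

03:11:21:02

Source frame index: (3×3600 + 11×60 + 9) × 30 + 18 = 344088.
Real time: 344088 / (30000/1001) = 14351337/1250 s.
Target frame: (14351337/1250) × (25) = 14351337/50 ≈ 287026.740 → 287027.
At 25 labels/s: frame 287027 → 03:11:21:02.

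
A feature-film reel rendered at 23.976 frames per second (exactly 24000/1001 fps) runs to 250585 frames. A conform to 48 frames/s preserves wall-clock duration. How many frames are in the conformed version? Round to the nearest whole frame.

501671 frames

Frames at target rate = 250585 × (48) / (24000/1001) = 50167117/100 ≈ 501671.170.
Nearest whole frame: 501671.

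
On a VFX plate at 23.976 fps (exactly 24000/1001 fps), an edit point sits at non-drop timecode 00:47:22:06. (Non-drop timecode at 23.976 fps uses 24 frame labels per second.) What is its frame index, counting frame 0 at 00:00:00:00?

68214

Total seconds to the label: (0 × 3600 + 47 × 60 + 22) = 2842.
Frame index = 2842 × 24 + 6 = 68214.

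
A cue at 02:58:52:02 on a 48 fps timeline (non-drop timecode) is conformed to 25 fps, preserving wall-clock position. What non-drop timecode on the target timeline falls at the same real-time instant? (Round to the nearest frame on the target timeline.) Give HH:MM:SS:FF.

Source frame index: (2×3600 + 58×60 + 52) × 48 + 2 = 515138.
Real time: 515138 / (48) = 257569/24 s.
Target frame: (257569/24) × (25) = 6439225/24 ≈ 268301.042 → 268301.
At 25 labels/s: frame 268301 → 02:58:52:01.

02:58:52:01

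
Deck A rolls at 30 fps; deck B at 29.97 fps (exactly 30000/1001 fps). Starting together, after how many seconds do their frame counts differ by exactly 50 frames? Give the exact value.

The gap grows by |30000/1001 − 30| = 30/1001 frames per second.
Time for a 50-frame gap: 50 ÷ (30/1001) = 5005/3 s.

5005/3 seconds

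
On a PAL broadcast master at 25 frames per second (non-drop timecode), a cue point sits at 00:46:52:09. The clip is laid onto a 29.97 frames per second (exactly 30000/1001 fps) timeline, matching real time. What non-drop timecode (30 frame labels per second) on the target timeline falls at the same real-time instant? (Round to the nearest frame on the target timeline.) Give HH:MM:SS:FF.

Source frame index: (0×3600 + 46×60 + 52) × 25 + 9 = 70309.
Real time: 70309 / (25) = 70309/25 s.
Target frame: (70309/25) × (30000/1001) = 84370800/1001 ≈ 84286.513 → 84287.
At 30 labels/s: frame 84287 → 00:46:49:17.

00:46:49:17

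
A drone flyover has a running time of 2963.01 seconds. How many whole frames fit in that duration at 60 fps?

177780 frames

Frames = 2963.01 × 60 = 888903/5 ≈ 177780.6000.
Complete frames: 177780.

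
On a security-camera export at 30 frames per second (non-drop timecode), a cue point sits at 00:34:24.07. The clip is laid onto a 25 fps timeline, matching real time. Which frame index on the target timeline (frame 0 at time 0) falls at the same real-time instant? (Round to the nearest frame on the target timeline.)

frame 51606

Source frame index: (0×3600 + 34×60 + 24) × 30 + 7 = 61927.
Real time: 61927 / (30) = 61927/30 s.
Target frame: (61927/30) × (25) = 309635/6 ≈ 51605.833 → 51606.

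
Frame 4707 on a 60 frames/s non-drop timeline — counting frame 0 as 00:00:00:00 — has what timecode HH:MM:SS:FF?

4707 ÷ 60 = 78 full seconds, remainder 27 frames.
78 s = 0 h 1 min 18 s.
Timecode: 00:01:18:27.

00:01:18:27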